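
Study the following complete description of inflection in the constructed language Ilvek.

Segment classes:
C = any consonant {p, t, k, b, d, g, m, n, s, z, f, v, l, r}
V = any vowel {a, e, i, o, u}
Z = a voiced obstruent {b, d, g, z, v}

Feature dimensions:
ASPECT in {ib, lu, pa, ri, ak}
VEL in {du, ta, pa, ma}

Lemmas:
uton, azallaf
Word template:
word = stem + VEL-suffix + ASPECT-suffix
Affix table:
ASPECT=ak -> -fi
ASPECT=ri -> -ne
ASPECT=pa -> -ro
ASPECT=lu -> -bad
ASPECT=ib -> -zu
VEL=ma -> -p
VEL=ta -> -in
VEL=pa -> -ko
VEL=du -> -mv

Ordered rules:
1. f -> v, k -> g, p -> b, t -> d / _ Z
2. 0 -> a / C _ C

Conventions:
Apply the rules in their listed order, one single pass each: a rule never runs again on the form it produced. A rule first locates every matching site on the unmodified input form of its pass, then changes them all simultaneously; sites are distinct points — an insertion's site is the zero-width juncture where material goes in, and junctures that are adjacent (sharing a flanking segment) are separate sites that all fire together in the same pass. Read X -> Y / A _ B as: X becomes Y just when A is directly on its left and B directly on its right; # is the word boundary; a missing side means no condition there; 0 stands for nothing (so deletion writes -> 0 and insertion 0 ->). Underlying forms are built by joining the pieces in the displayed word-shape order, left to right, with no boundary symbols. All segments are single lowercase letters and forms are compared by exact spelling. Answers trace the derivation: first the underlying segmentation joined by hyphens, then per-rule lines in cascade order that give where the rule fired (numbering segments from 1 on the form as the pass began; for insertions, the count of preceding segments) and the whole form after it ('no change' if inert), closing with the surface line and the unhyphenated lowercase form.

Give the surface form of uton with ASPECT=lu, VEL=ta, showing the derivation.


underlying: uton-in-bad
1. f -> v, k -> g, p -> b, t -> d / _ Z: no change
2. 0 -> a / C _ C: inserts after position(s) 6: utoninabad
surface: utoninabad


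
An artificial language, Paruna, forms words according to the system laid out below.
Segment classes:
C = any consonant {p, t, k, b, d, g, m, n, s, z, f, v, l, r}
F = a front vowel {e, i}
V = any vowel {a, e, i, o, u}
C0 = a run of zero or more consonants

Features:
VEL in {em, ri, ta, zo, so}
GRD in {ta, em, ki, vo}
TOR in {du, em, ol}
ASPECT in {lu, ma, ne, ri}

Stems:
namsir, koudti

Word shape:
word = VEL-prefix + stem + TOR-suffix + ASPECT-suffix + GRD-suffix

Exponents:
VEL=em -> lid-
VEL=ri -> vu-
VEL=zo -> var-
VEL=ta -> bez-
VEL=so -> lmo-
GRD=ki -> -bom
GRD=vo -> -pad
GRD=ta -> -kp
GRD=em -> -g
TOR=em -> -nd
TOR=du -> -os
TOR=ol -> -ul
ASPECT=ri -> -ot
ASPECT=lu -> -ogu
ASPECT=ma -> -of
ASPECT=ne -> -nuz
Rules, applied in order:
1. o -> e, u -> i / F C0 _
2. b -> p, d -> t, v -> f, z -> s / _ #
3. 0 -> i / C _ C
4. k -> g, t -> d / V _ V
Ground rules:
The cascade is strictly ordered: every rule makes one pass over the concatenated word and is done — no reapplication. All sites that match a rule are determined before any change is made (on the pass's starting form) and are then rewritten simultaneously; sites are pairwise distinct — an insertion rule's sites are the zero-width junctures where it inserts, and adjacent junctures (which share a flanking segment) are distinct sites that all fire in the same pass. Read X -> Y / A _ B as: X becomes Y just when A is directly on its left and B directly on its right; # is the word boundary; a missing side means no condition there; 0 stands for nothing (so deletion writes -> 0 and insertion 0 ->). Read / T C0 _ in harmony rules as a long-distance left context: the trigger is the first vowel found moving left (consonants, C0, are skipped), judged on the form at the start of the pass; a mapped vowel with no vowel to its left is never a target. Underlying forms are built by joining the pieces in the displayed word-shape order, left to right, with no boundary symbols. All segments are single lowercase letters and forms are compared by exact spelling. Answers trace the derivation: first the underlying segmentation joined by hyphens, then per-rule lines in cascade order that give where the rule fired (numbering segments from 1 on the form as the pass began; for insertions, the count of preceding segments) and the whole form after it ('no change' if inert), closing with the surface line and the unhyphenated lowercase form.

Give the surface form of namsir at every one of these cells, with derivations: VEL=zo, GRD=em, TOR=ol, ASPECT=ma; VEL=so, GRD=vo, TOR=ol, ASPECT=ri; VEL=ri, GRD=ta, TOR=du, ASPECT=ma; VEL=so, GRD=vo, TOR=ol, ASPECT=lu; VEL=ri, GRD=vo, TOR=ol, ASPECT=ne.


cell VEL=zo, GRD=em, TOR=ol, ASPECT=ma:
underlying: var-namsir-ul-of-g
1. o -> e, u -> i / F C0 _: fires at position(s) 10: varnamsirilofg
2. b -> p, d -> t, v -> f, z -> s / _ #: no change
3. 0 -> i / C _ C: inserts after position(s) 3, 6, 13: varinamisirilofig
4. k -> g, t -> d / V _ V: no change
surface: varinamisirilofig

cell VEL=so, GRD=vo, TOR=ol, ASPECT=ri:
underlying: lmo-namsir-ul-ot-pad
1. o -> e, u -> i / F C0 _: fires at position(s) 10: lmonamsirilotpad
2. b -> p, d -> t, v -> f, z -> s / _ #: fires at position(s) 16: lmonamsirilotpat
3. 0 -> i / C _ C: inserts after position(s) 1, 6, 13: limonamisirilotipat
4. k -> g, t -> d / V _ V: fires at position(s) 15: limonamisirilodipat
surface: limonamisirilodipat

cell VEL=ri, GRD=ta, TOR=du, ASPECT=ma:
underlying: vu-namsir-os-of-kp
1. o -> e, u -> i / F C0 _: fires at position(s) 9: vunamsiresofkp
2. b -> p, d -> t, v -> f, z -> s / _ #: no change
3. 0 -> i / C _ C: inserts after position(s) 5, 12, 13: vunamisiresofikip
4. k -> g, t -> d / V _ V: fires at position(s) 15: vunamisiresofigip
surface: vunamisiresofigip

cell VEL=so, GRD=vo, TOR=ol, ASPECT=lu:
underlying: lmo-namsir-ul-ogu-pad
1. o -> e, u -> i / F C0 _: fires at position(s) 10: lmonamsirilogupad
2. b -> p, d -> t, v -> f, z -> s / _ #: fires at position(s) 17: lmonamsirilogupat
3. 0 -> i / C _ C: inserts after position(s) 1, 6: limonamisirilogupat
4. k -> g, t -> d / V _ V: no change
surface: limonamisirilogupat

cell VEL=ri, GRD=vo, TOR=ol, ASPECT=ne:
underlying: vu-namsir-ul-nuz-pad
1. o -> e, u -> i / F C0 _: fires at position(s) 9: vunamsirilnuzpad
2. b -> p, d -> t, v -> f, z -> s / _ #: fires at position(s) 16: vunamsirilnuzpat
3. 0 -> i / C _ C: inserts after position(s) 5, 10, 13: vunamisirilinuzipat
4. k -> g, t -> d / V _ V: no change
surface: vunamisirilinuzipat


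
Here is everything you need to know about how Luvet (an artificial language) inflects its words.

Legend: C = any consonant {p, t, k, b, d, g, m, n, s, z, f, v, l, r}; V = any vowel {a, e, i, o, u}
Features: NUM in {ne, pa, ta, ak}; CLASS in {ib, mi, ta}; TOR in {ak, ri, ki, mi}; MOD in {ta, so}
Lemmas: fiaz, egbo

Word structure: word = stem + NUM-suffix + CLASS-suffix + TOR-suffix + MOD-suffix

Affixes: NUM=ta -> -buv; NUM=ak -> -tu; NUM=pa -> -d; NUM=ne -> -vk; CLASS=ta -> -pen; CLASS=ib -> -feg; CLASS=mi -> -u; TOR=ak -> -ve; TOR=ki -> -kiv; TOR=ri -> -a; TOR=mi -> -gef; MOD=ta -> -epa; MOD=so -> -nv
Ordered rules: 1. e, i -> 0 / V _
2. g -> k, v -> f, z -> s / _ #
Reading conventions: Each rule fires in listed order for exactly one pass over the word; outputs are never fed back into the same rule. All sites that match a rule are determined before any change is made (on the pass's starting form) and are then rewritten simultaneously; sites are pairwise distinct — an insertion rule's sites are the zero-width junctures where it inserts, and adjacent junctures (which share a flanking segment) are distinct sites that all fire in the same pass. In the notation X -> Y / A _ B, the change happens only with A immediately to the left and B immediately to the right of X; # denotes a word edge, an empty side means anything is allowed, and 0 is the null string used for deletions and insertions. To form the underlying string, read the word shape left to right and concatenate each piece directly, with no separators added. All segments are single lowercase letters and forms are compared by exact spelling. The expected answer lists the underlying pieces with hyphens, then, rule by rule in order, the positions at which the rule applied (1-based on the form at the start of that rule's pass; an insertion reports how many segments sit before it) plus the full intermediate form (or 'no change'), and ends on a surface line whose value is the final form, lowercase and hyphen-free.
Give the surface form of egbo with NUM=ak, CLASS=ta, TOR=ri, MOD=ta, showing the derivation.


underlying: egbo-tu-pen-a-epa
1. e, i -> 0 / V _: fires at position(s) 11: egbotupenapa
2. g -> k, v -> f, z -> s / _ #: no change
surface: egbotupenapa


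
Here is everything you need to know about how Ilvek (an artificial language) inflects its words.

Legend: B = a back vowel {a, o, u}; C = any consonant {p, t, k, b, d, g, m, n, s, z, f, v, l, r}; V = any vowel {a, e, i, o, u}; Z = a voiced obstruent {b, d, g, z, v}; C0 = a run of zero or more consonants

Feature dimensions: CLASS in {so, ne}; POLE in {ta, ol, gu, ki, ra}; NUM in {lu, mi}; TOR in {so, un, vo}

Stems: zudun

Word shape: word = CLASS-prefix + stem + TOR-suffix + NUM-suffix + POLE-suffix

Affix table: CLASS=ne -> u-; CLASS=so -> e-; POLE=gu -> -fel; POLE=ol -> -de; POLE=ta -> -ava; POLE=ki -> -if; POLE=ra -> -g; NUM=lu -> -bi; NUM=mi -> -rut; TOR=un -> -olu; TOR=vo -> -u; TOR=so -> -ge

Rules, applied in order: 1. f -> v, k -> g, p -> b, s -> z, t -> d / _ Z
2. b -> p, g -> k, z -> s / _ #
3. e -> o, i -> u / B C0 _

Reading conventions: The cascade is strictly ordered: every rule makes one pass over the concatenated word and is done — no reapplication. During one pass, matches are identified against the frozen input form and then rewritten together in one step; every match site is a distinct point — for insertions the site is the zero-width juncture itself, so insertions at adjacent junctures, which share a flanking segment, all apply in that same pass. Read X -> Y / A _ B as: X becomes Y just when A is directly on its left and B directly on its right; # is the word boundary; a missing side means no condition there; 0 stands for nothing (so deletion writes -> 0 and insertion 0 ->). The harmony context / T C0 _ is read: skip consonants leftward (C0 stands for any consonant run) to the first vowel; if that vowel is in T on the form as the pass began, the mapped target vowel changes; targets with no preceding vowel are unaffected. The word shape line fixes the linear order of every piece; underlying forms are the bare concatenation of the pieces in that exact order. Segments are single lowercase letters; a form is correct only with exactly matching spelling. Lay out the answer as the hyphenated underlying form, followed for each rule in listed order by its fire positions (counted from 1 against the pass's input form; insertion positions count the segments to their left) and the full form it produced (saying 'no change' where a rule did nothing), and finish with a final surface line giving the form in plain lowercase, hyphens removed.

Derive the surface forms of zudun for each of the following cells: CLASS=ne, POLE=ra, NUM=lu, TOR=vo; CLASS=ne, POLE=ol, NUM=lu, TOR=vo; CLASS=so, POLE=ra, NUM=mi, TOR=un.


cell CLASS=ne, POLE=ra, NUM=lu, TOR=vo:
underlying: u-zudun-u-bi-g
1. f -> v, k -> g, p -> b, s -> z, t -> d / _ Z: no change
2. b -> p, g -> k, z -> s / _ #: fires at position(s) 10: uzudunubik
3. e -> o, i -> u / B C0 _: fires at position(s) 9: uzudunubuk
surface: uzudunubuk

cell CLASS=ne, POLE=ol, NUM=lu, TOR=vo:
underlying: u-zudun-u-bi-de
1. f -> v, k -> g, p -> b, s -> z, t -> d / _ Z: no change
2. b -> p, g -> k, z -> s / _ #: no change
3. e -> o, i -> u / B C0 _: fires at position(s) 9: uzudunubude
surface: uzudunubude

cell CLASS=so, POLE=ra, NUM=mi, TOR=un:
underlying: e-zudun-olu-rut-g
1. f -> v, k -> g, p -> b, s -> z, t -> d / _ Z: fires at position(s) 12: ezudunolurudg
2. b -> p, g -> k, z -> s / _ #: fires at position(s) 13: ezudunolurudk
3. e -> o, i -> u / B C0 _: no change
surface: ezudunolurudk


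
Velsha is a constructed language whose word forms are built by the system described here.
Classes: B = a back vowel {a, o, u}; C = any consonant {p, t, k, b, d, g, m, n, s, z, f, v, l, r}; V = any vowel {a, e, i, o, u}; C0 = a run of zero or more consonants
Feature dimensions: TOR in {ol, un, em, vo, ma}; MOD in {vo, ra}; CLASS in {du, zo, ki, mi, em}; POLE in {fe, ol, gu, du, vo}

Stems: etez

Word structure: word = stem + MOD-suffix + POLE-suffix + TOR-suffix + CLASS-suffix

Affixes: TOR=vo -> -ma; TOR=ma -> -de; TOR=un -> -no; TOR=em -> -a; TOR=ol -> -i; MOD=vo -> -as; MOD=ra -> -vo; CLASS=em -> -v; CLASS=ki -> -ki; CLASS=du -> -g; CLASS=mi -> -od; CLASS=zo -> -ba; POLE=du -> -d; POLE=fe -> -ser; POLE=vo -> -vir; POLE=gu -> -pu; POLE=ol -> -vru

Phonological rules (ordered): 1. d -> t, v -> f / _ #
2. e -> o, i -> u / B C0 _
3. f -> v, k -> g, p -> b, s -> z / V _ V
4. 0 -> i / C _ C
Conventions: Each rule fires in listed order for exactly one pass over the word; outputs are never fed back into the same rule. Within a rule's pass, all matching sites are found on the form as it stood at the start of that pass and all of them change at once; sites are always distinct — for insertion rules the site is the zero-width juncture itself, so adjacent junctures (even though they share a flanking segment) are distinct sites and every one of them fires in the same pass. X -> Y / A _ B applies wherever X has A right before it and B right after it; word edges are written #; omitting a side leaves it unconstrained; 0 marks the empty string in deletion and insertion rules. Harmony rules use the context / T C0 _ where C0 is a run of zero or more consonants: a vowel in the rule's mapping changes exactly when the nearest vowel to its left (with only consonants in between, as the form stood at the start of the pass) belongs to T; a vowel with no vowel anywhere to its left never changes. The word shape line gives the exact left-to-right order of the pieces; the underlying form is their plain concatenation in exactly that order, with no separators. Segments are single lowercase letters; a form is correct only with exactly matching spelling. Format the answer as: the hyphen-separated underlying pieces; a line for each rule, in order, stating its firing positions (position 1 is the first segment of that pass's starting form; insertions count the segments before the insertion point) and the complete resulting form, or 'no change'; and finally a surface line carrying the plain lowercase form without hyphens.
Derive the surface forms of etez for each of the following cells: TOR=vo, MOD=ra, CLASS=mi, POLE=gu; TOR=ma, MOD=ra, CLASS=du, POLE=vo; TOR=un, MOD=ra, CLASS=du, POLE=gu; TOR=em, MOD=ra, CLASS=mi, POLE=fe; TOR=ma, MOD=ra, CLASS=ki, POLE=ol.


cell TOR=vo, MOD=ra, CLASS=mi, POLE=gu:
underlying: etez-vo-pu-ma-od
1. d -> t, v -> f / _ #: fires at position(s) 12: etezvopumaot
2. e -> o, i -> u / B C0 _: no change
3. f -> v, k -> g, p -> b, s -> z / V _ V: fires at position(s) 7: etezvobumaot
4. 0 -> i / C _ C: inserts after position(s) 4: etezivobumaot
surface: etezivobumaot

cell TOR=ma, MOD=ra, CLASS=du, POLE=vo:
underlying: etez-vo-vir-de-g
1. d -> t, v -> f / _ #: no change
2. e -> o, i -> u / B C0 _: fires at position(s) 8: etezvovurdeg
3. f -> v, k -> g, p -> b, s -> z / V _ V: no change
4. 0 -> i / C _ C: inserts after position(s) 4, 9: etezivovurideg
surface: etezivovurideg

cell TOR=un, MOD=ra, CLASS=du, POLE=gu:
underlying: etez-vo-pu-no-g
1. d -> t, v -> f / _ #: no change
2. e -> o, i -> u / B C0 _: no change
3. f -> v, k -> g, p -> b, s -> z / V _ V: fires at position(s) 7: etezvobunog
4. 0 -> i / C _ C: inserts after position(s) 4: etezivobunog
surface: etezivobunog

cell TOR=em, MOD=ra, CLASS=mi, POLE=fe:
underlying: etez-vo-ser-a-od
1. d -> t, v -> f / _ #: fires at position(s) 12: etezvoseraot
2. e -> o, i -> u / B C0 _: fires at position(s) 8: etezvosoraot
3. f -> v, k -> g, p -> b, s -> z / V _ V: fires at position(s) 7: etezvozoraot
4. 0 -> i / C _ C: inserts after position(s) 4: etezivozoraot
surface: etezivozoraot

cell TOR=ma, MOD=ra, CLASS=ki, POLE=ol:
underlying: etez-vo-vru-de-ki
1. d -> t, v -> f / _ #: no change
2. e -> o, i -> u / B C0 _: fires at position(s) 11: etezvovrudoki
3. f -> v, k -> g, p -> b, s -> z / V _ V: fires at position(s) 12: etezvovrudogi
4. 0 -> i / C _ C: inserts after position(s) 4, 7: etezivovirudogi
surface: etezivovirudogi


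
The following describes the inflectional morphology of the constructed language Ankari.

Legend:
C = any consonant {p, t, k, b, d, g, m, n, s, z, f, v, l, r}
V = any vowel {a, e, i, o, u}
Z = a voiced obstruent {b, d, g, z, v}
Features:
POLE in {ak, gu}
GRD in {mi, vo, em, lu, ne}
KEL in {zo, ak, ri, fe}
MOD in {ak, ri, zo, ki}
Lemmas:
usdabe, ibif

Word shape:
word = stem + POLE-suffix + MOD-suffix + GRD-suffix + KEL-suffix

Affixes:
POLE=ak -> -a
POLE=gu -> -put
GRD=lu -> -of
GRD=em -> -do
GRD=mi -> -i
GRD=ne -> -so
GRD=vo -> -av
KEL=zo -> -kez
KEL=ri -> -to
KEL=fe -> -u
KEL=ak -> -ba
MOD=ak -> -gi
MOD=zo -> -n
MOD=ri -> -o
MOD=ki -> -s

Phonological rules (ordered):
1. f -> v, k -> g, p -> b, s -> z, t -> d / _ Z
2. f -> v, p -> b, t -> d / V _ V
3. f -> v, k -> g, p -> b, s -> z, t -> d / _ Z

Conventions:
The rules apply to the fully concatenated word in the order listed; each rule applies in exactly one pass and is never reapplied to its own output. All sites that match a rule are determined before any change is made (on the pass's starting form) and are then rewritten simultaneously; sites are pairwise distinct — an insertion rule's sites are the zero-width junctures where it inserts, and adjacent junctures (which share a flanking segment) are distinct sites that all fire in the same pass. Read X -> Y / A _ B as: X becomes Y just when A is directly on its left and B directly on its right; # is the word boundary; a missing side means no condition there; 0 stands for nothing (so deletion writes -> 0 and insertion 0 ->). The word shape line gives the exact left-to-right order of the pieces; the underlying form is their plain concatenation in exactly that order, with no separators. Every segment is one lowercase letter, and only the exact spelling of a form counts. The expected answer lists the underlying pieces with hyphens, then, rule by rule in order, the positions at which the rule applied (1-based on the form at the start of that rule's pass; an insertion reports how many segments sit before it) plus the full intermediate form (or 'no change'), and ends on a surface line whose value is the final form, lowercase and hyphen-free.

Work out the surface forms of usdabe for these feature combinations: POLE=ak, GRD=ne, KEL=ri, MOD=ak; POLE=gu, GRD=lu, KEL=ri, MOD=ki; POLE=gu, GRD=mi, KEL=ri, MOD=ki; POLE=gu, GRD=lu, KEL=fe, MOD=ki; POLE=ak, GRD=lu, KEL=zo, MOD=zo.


cell POLE=ak, GRD=ne, KEL=ri, MOD=ak:
underlying: usdabe-a-gi-so-to
1. f -> v, k -> g, p -> b, s -> z, t -> d / _ Z: fires at position(s) 2: uzdabeagisoto
2. f -> v, p -> b, t -> d / V _ V: fires at position(s) 12: uzdabeagisodo
3. f -> v, k -> g, p -> b, s -> z, t -> d / _ Z: no change
surface: uzdabeagisodo

cell POLE=gu, GRD=lu, KEL=ri, MOD=ki:
underlying: usdabe-put-s-of-to
1. f -> v, k -> g, p -> b, s -> z, t -> d / _ Z: fires at position(s) 2: uzdabeputsofto
2. f -> v, p -> b, t -> d / V _ V: fires at position(s) 7: uzdabebutsofto
3. f -> v, k -> g, p -> b, s -> z, t -> d / _ Z: no change
surface: uzdabebutsofto

cell POLE=gu, GRD=mi, KEL=ri, MOD=ki:
underlying: usdabe-put-s-i-to
1. f -> v, k -> g, p -> b, s -> z, t -> d / _ Z: fires at position(s) 2: uzdabeputsito
2. f -> v, p -> b, t -> d / V _ V: fires at position(s) 7, 12: uzdabebutsido
3. f -> v, k -> g, p -> b, s -> z, t -> d / _ Z: no change
surface: uzdabebutsido

cell POLE=gu, GRD=lu, KEL=fe, MOD=ki:
underlying: usdabe-put-s-of-u
1. f -> v, k -> g, p -> b, s -> z, t -> d / _ Z: fires at position(s) 2: uzdabeputsofu
2. f -> v, p -> b, t -> d / V _ V: fires at position(s) 7, 12: uzdabebutsovu
3. f -> v, k -> g, p -> b, s -> z, t -> d / _ Z: no change
surface: uzdabebutsovu

cell POLE=ak, GRD=lu, KEL=zo, MOD=zo:
underlying: usdabe-a-n-of-kez
1. f -> v, k -> g, p -> b, s -> z, t -> d / _ Z: fires at position(s) 2: uzdabeanofkez
2. f -> v, p -> b, t -> d / V _ V: no change
3. f -> v, k -> g, p -> b, s -> z, t -> d / _ Z: no change
surface: uzdabeanofkez


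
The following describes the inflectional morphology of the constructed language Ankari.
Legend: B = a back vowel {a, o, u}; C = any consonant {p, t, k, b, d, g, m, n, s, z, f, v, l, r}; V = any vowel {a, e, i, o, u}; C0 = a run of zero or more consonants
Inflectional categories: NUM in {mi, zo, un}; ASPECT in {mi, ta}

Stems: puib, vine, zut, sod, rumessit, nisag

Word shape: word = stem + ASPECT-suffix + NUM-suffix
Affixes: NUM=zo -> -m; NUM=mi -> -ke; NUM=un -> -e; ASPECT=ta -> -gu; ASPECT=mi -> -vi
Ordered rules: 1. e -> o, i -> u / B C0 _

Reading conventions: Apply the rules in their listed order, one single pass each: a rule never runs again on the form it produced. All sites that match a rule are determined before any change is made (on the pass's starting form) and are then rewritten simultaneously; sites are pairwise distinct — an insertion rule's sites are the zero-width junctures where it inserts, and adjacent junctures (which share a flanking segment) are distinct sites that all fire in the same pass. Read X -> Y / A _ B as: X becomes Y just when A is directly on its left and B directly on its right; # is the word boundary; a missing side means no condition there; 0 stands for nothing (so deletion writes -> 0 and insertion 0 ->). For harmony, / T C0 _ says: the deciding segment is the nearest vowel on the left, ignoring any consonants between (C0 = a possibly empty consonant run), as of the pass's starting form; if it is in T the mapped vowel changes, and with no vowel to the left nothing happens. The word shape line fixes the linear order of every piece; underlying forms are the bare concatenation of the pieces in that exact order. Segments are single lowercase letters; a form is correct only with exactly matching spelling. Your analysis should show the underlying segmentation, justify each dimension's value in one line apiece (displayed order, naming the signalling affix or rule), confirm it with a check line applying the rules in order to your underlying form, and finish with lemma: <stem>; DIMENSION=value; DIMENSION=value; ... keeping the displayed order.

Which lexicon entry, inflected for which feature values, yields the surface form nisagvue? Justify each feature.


underlying: nisag-vi-e
NUM=un - signalled by the affix -e
ASPECT=mi - signalled by the affix -vi
check: nisagvie -> nisagvue
lemma: nisag; NUM=un; ASPECT=mi


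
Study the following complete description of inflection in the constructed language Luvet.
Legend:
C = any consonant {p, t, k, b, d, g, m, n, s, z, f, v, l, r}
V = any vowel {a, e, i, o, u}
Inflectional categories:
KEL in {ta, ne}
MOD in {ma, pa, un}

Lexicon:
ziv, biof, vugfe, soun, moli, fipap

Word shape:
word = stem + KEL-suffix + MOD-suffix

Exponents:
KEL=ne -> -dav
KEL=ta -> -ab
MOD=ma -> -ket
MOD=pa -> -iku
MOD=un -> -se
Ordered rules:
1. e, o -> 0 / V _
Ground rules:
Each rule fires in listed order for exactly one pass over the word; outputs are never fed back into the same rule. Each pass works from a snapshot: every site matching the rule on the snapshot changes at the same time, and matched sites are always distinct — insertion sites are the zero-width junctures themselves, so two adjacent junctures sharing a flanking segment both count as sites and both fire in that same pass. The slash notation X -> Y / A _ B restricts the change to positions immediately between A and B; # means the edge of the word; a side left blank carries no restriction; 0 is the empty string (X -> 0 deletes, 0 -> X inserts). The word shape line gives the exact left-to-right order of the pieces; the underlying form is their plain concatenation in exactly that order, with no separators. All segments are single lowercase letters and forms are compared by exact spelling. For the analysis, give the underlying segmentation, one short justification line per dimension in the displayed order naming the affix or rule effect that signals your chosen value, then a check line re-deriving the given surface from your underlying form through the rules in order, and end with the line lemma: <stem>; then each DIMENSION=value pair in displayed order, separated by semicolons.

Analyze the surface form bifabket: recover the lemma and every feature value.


underlying: biof-ab-ket
KEL=ta - signalled by the affix -ab
MOD=ma - signalled by the affix -ket
check: biofabket -> bifabket
lemma: biof; KEL=ta; MOD=ma


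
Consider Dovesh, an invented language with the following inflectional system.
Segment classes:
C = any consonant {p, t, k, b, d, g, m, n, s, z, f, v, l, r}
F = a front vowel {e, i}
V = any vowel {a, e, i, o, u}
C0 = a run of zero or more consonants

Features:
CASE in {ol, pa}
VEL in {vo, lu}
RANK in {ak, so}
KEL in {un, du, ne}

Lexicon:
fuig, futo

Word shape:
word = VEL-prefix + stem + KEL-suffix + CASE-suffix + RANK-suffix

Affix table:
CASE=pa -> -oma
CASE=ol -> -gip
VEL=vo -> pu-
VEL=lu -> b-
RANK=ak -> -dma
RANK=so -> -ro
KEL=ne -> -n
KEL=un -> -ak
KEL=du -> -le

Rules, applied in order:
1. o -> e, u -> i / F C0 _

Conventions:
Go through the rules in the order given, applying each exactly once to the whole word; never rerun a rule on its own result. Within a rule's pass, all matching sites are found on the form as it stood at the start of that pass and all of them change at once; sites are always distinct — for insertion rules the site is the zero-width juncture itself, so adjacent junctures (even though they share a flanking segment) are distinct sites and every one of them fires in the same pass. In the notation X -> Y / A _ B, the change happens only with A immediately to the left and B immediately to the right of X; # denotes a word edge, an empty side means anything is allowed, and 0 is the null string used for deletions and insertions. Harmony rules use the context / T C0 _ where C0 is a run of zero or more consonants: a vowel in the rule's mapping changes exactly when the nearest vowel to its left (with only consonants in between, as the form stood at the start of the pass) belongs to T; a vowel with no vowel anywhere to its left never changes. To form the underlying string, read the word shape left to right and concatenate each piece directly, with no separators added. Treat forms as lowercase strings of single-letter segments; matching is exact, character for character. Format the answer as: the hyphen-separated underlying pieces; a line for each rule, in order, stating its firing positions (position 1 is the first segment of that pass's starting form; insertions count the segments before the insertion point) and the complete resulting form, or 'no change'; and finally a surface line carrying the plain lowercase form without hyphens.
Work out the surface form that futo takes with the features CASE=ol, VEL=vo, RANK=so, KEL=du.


underlying: pu-futo-le-gip-ro
1. o -> e, u -> i / F C0 _: fires at position(s) 13: pufutolegipre
surface: pufutolegipre


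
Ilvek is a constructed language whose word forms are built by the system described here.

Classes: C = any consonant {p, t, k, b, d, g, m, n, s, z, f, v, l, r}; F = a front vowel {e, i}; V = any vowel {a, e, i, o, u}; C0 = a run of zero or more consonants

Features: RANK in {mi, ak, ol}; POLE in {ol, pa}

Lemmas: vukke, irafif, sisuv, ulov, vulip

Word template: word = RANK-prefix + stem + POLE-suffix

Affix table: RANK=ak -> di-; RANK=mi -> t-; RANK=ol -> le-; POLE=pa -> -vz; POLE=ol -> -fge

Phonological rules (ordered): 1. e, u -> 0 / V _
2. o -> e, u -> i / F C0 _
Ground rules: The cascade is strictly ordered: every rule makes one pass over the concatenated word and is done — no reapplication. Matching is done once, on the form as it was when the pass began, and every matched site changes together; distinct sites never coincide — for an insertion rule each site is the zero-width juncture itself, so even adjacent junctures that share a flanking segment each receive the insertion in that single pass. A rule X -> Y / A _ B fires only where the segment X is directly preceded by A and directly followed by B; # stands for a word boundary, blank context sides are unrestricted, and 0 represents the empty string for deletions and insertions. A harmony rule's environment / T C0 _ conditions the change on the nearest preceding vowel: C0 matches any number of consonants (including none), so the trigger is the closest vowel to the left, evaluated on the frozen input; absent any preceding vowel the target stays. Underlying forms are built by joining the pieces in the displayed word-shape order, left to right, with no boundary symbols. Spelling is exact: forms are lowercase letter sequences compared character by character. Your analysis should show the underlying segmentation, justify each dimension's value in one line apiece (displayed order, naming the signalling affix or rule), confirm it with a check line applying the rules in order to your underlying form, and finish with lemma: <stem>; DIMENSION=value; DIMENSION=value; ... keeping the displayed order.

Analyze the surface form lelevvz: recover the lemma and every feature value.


underlying: le-ulov-vz
RANK=ol - signalled by the affix le-
POLE=pa - signalled by the affix -vz
check: leulovvz -> lelovvz -> lelevvz
lemma: ulov; RANK=ol; POLE=pa


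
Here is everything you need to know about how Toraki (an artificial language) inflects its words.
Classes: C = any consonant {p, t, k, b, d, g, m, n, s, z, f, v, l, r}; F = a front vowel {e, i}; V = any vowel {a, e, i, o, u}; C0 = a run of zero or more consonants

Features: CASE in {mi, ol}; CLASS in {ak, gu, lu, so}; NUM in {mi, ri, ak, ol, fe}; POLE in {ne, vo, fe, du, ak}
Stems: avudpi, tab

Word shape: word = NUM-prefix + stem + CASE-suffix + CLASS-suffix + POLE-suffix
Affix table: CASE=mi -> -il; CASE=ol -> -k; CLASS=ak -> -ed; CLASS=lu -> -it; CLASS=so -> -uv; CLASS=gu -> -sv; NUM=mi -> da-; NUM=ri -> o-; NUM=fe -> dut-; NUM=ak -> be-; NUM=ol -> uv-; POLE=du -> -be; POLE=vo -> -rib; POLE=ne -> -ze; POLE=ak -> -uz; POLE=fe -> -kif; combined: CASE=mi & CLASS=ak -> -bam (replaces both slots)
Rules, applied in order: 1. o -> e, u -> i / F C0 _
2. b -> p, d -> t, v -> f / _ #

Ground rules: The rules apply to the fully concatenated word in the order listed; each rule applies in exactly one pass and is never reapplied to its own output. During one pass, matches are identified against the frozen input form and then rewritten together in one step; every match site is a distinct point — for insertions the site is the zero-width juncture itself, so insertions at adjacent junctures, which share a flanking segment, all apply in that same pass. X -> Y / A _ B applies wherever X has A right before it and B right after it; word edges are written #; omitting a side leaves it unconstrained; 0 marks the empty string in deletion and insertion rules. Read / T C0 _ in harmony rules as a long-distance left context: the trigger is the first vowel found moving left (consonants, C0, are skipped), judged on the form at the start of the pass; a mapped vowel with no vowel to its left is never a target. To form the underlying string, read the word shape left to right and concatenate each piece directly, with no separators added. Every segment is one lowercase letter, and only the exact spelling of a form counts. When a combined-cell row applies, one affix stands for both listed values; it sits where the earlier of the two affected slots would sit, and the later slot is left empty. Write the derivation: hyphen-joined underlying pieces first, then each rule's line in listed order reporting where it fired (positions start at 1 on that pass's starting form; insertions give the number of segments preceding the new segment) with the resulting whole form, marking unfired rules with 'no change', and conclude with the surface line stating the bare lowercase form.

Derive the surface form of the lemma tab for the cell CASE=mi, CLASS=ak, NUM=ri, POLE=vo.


underlying: o-tab-bam-rib
1. o -> e, u -> i / F C0 _: no change
2. b -> p, d -> t, v -> f / _ #: fires at position(s) 10: otabbamrip
surface: otabbamrip


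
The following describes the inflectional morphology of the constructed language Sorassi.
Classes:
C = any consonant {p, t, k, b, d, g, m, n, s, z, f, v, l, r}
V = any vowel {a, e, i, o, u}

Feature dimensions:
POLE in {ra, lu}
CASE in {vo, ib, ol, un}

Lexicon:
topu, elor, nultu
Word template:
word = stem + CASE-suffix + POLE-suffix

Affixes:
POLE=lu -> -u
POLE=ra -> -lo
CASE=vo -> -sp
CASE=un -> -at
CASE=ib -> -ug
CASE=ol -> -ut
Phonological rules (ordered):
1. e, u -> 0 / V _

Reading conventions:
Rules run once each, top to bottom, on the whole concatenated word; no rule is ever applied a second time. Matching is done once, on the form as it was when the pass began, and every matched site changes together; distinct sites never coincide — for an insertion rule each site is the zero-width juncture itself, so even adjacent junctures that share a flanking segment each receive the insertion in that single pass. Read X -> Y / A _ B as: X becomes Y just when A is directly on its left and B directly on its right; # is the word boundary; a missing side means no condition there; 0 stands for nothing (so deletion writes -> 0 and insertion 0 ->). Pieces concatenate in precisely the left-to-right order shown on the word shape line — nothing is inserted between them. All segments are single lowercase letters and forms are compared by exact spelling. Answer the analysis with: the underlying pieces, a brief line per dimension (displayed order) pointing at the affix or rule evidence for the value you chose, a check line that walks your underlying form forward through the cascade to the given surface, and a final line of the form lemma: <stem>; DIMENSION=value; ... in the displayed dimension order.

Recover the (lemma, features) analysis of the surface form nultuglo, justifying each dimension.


underlying: nultu-ug-lo
POLE=ra - signalled by the affix -lo
CASE=ib - signalled by the affix -ug
check: nultuuglo -> nultuglo
lemma: nultu; POLE=ra; CASE=ib


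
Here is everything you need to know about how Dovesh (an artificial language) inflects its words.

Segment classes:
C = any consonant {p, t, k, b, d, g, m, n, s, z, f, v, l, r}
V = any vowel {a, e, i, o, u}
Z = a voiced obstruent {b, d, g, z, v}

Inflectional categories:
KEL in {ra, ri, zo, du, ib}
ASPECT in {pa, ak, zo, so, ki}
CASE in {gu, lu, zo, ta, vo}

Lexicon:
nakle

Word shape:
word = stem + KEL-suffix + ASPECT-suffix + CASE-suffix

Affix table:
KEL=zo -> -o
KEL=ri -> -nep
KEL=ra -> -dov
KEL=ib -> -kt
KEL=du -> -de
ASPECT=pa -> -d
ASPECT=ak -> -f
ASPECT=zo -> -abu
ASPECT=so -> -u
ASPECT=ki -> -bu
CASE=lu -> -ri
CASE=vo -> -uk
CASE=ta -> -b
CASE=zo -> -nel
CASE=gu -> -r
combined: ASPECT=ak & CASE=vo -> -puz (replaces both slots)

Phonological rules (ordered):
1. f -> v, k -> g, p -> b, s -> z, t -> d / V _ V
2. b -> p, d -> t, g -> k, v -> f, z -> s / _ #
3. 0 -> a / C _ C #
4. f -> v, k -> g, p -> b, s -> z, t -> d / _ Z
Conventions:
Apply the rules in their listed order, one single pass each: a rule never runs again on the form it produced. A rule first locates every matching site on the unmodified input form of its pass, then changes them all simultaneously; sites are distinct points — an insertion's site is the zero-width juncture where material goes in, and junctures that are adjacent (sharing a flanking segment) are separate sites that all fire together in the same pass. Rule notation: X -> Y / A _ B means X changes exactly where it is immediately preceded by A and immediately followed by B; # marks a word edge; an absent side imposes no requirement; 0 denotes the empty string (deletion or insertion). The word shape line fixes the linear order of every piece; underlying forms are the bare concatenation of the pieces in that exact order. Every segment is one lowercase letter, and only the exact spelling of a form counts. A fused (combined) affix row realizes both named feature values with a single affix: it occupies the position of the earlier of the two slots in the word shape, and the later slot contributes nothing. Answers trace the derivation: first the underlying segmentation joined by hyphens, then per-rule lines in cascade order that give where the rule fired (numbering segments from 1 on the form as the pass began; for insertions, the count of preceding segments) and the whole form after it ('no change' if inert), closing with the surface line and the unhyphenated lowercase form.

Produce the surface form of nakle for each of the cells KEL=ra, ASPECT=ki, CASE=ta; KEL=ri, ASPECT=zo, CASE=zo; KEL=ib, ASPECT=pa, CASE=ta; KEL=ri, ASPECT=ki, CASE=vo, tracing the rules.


cell KEL=ra, ASPECT=ki, CASE=ta:
underlying: nakle-dov-bu-b
1. f -> v, k -> g, p -> b, s -> z, t -> d / V _ V: no change
2. b -> p, d -> t, g -> k, v -> f, z -> s / _ #: fires at position(s) 11: nakledovbup
3. 0 -> a / C _ C #: no change
4. f -> v, k -> g, p -> b, s -> z, t -> d / _ Z: no change
surface: nakledovbup

cell KEL=ri, ASPECT=zo, CASE=zo:
underlying: nakle-nep-abu-nel
1. f -> v, k -> g, p -> b, s -> z, t -> d / V _ V: fires at position(s) 8: naklenebabunel
2. b -> p, d -> t, g -> k, v -> f, z -> s / _ #: no change
3. 0 -> a / C _ C #: no change
4. f -> v, k -> g, p -> b, s -> z, t -> d / _ Z: no change
surface: naklenebabunel

cell KEL=ib, ASPECT=pa, CASE=ta:
underlying: nakle-kt-d-b
1. f -> v, k -> g, p -> b, s -> z, t -> d / V _ V: no change
2. b -> p, d -> t, g -> k, v -> f, z -> s / _ #: fires at position(s) 9: naklektdp
3. 0 -> a / C _ C #: inserts after position(s) 8: naklektdap
4. f -> v, k -> g, p -> b, s -> z, t -> d / _ Z: fires at position(s) 7: naklekddap
surface: naklekddap

cell KEL=ri, ASPECT=ki, CASE=vo:
underlying: nakle-nep-bu-uk
1. f -> v, k -> g, p -> b, s -> z, t -> d / V _ V: no change
2. b -> p, d -> t, g -> k, v -> f, z -> s / _ #: no change
3. 0 -> a / C _ C #: no change
4. f -> v, k -> g, p -> b, s -> z, t -> d / _ Z: fires at position(s) 8: naklenebbuuk
surface: naklenebbuuk


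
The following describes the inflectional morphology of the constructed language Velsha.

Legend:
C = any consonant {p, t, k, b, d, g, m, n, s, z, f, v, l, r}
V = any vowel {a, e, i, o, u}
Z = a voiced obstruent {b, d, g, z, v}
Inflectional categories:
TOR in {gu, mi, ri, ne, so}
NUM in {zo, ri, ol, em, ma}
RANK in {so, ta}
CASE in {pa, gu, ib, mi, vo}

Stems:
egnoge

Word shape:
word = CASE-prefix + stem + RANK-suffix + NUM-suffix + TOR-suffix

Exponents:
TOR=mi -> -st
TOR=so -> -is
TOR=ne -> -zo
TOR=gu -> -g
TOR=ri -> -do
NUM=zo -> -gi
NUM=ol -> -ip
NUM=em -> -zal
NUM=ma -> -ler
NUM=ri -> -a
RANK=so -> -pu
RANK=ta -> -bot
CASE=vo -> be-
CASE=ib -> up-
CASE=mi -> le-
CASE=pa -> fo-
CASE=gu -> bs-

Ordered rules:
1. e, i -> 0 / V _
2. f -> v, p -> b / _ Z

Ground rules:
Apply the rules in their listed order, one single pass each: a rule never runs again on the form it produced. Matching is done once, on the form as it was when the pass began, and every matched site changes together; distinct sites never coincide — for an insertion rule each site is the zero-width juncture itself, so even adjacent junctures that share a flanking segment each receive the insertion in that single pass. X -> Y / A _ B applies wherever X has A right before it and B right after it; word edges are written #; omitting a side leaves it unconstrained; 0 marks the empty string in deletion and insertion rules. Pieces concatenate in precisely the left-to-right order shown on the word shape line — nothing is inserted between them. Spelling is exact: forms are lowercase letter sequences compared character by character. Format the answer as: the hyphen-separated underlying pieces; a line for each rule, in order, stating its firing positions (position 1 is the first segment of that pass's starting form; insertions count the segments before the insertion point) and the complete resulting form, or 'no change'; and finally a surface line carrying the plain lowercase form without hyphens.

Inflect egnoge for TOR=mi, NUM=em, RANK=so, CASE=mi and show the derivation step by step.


underlying: le-egnoge-pu-zal-st
1. e, i -> 0 / V _: fires at position(s) 3: legnogepuzalst
2. f -> v, p -> b / _ Z: no change
surface: legnogepuzalst
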